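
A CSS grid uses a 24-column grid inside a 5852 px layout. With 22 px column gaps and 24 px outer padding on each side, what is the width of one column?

Subtract both margins: 5852 − 2·24 = 5804 px.
24c + 23·22 = 5804 → 24c = 5298 → c = 220.75 px.

220.75 px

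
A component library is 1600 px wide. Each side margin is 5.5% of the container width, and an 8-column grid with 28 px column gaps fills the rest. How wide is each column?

153.5 px

Margins: 5.5% × 1600 = 88 px each, so content = 1600 − 176 = 1424 px.
8c + 7·28 = 1424 → 8c = 1228 → c = 153.5 px.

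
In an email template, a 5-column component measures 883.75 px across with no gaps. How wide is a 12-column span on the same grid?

2121 px

883.75 / 5 = 176.75 px per column.
12-column span = 12·176.75 = 2121 px.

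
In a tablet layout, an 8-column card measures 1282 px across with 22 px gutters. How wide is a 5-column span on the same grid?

793 px

Subtracting 7 gutters of 22 leaves 1128 for 8 columns, so c = 141 px.
5 columns plus 4 gutters: 705 + 88 = 793 px.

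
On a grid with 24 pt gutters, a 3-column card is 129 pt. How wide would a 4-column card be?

Subtracting 2 gutters of 24 leaves 81 for 3 columns, so c = 27 pt.
4 columns plus 3 gutters: 108 + 72 = 180 pt.

180 pt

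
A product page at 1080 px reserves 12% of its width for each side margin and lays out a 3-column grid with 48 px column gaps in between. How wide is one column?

241.6 px

1080 × (1 − 2·12%) = 1080 × 76% = 820.8 px for the columns.
3 columns + 2 column gaps: 3c + 2·48 = 820.8.
3c = 820.8 − 96 = 724.8, so c = 241.6 px.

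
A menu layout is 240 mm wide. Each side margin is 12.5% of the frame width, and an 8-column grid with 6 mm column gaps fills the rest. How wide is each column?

17.25 mm

240 × (1 − 2·12.5%) = 240 × 75% = 180 mm for the columns.
8c + 7·6 = 180 → 8c = 138 → c = 17.25 mm.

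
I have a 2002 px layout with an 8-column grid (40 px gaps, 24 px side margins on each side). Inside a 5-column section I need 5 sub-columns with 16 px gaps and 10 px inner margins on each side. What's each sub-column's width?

224.45 px

Outer content = 2002 − 2·24 = 1954 px.
8c + 7·40 = 1954 → 8c = 1674 → c = 209.25 px.
5-column span = 5·209.25 + 4·40 = 1206.25 px.
Inner content = 1206.25 − 2·10 = 1186.25 px.
Subtracting 4 gaps of 16 leaves 1122.25 for 5 columns, so d = 224.45 px.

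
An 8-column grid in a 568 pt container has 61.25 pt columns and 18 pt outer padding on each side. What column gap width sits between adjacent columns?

Subtract both margins: 568 − 2·18 = 532 pt.
Columns use 490 pt, leaving 42 pt across 7 column gaps = 6 pt each.

6 pt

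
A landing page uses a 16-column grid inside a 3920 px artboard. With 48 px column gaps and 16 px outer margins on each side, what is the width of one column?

198 px

Inside the margins: 3920 − 32 = 3888 px.
Subtracting 15 column gaps of 48 leaves 3168 for 16 columns, so c = 198 px.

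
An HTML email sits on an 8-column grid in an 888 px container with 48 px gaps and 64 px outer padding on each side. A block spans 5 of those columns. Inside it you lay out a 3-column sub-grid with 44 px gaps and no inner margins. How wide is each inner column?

123 px

Subtract both margins: 888 − 2·64 = 760 px.
8 columns + 7 gaps: 8c + 7·48 = 760.
8c = 760 − 336 = 424, so c = 53 px.
5 columns plus 4 gaps: 265 + 192 = 457 px.
3d + 2·44 = 457 → 3d = 369 → d = 123 px.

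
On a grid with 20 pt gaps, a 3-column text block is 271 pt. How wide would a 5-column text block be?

465 pt

Subtracting 2 gaps of 20 leaves 231 for 3 columns, so c = 77 pt.
5-column span = 5·77 + 4·20 = 465 pt.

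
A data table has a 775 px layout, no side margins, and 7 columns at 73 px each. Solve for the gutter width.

44 px

7·73 + 6g = 775 → 6g = 264 → g = 44 px.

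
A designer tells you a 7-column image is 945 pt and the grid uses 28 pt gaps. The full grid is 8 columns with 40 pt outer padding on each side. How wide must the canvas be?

945 − 6·28 = 777; ÷7 gives c = 111 pt.
Canvas = 2·40 + 8·111 + 7·28 = 80 + 888 + 196 = 1164 pt.

1164 pt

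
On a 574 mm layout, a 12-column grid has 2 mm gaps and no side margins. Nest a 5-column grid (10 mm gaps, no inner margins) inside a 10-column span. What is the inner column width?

87.6 mm

12 columns + 11 gaps: 12c + 11·2 = 574.
12c = 574 − 22 = 552, so c = 46 mm.
Span of 10: 10·46 + 9·2 = 460 + 18 = 478 mm.
478 − 4·10 = 438; ÷5 gives d = 87.6 mm.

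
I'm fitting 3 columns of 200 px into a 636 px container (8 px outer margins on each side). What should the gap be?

10 px

Subtract both margins: 636 − 2·8 = 620 px.
Columns use 600 px, leaving 20 px across 2 gaps = 10 px each.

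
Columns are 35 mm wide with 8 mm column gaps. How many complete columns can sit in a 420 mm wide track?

Each extra column adds 35 + 8 = 43 mm.
(420 + 8) / 43 = 9.95, so 9 columns fit.

9 columns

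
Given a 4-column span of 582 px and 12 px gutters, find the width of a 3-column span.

Subtracting 3 gutters of 12 leaves 546 for 4 columns, so c = 136.5 px.
3 columns plus 2 gutters: 409.5 + 24 = 433.5 px.

433.5 px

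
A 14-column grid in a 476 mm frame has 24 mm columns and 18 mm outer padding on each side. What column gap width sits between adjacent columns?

Subtract both margins: 476 − 2·18 = 440 mm.
Columns use 336 mm, leaving 104 mm across 13 column gaps = 8 mm each.

8 mm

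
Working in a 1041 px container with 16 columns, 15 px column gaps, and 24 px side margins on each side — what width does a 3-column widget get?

Content width = 1041 − 2·24 = 993 px.
16c + 15·15 = 993 → 16c = 768 → c = 48 px.
3-column span = 3·48 + 2·15 = 174 px.

174 px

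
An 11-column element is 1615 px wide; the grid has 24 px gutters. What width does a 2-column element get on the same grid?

11 columns + 10 gutters: 11c + 10·24 = 1615.
11c = 1615 − 240 = 1375, so c = 125 px.
2-column span = 2·125 + 1·24 = 274 px.

274 px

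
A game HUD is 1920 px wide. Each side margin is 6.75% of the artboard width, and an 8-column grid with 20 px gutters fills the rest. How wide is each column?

1920 × (1 − 2·6.75%) = 1920 × 86.5% = 1660.8 px for the columns.
Subtracting 7 gutters of 20 leaves 1520.8 for 8 columns, so c = 190.1 px.

190.1 px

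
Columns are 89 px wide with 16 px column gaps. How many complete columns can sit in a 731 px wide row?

7 columns

k columns need k·89 + (k−1)·16 = k·105 − 16.
k·105 − 16 ≤ 731 → k ≤ 747 / 105 ≈ 7.11, so k = 7.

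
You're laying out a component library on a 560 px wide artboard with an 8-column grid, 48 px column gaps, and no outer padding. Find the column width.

8c + 7·48 = 560 → 8c = 224 → c = 28 px.

28 px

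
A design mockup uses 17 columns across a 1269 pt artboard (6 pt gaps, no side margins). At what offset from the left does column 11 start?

750 pt

17c + 16·6 = 1269 → 17c = 1173 → c = 69 pt.
Each column+gutter stride is 75 pt; with no margin, 10 of them is 750 pt.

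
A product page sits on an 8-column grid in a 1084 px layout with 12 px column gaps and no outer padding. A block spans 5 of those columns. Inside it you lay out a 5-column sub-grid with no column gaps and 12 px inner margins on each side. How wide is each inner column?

8 columns + 7 column gaps: 8c + 7·12 = 1084.
8c = 1084 − 84 = 1000, so c = 125 px.
Span of 5: 5·125 + 4·12 = 625 + 48 = 673 px.
Inner content = 673 − 2·12 = 649 px.
649 / 5 = 129.8 px per column.

129.8 px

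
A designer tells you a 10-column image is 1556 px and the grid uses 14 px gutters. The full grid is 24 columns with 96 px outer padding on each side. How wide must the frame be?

3946 px

10 columns + 9 gutters: 10c + 9·14 = 1556.
10c = 1556 − 126 = 1430, so c = 143 px.
Frame = 2·96 + 24·143 + 23·14 = 192 + 3432 + 322 = 3946 px.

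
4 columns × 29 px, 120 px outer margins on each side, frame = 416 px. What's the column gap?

20 px

Content width = 416 − 2·120 = 176 px.
4 columns take 4·29 = 116 px; remaining 60 splits into 3 column gaps.
g = 60 / 3 = 20 px.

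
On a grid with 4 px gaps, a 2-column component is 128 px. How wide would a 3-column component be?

128 − 1·4 = 124; ÷2 gives c = 62 px.
3 columns plus 2 gaps: 186 + 8 = 194 px.

194 px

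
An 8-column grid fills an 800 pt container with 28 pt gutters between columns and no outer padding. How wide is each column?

75.5 pt

800 − 7·28 = 604; ÷8 gives c = 75.5 pt.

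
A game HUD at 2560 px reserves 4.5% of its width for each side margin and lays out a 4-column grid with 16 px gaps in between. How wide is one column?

570.4 px

Margins: 4.5% × 2560 = 115.2 px each, so content = 2560 − 230.4 = 2329.6 px.
Subtracting 3 gaps of 16 leaves 2281.6 for 4 columns, so c = 570.4 px.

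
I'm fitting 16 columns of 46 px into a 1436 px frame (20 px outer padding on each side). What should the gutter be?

44 px

Content width = 1436 − 2·20 = 1396 px.
16 columns take 16·46 = 736 px; remaining 660 splits into 15 gutters.
g = 660 / 15 = 44 px.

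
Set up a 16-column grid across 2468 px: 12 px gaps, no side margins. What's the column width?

16 columns + 15 gaps: 16c + 15·12 = 2468.
16c = 2468 − 180 = 2288, so c = 143 px.

143 px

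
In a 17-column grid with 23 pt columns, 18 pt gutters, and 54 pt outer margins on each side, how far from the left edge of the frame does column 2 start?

95 pt

Column 2 starts at margin + 1·(column + gutter) = 54 + 1·41 = 95 pt.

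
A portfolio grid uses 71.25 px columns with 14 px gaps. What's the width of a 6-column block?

Span of 6: 6·71.25 + 5·14 = 427.5 + 70 = 497.5 px.

497.5 px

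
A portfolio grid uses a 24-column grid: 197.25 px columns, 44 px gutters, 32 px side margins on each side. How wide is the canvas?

5810 px

Total width: 2·32 + 24·197.25 + 23·44 = 5810 px.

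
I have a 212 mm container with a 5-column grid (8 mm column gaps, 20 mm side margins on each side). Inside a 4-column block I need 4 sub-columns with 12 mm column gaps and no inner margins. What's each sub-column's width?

Outer content = 212 − 2·20 = 172 mm.
5c + 4·8 = 172 → 5c = 140 → c = 28 mm.
Span of 4: 4·28 + 3·8 = 112 + 24 = 136 mm.
4d + 3·12 = 136 → 4d = 100 → d = 25 mm.

25 mm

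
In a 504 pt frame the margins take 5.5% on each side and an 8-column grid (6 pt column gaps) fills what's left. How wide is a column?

50.82 pt

Each margin = 5.5% of 504 = 27.72 pt; content = 504 − 2·27.72 = 448.56 pt.
8c + 7·6 = 448.56 → 8c = 406.56 → c = 50.82 pt.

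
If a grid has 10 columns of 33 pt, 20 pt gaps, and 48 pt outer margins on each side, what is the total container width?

Adding margins, columns and gutters: 96 + 330 + 180 = 606 pt.

606 pt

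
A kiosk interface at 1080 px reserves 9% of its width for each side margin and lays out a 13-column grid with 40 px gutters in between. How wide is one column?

31.2 px

Margins: 9% × 1080 = 97.2 px each, so content = 1080 − 194.4 = 885.6 px.
13 columns + 12 gutters: 13c + 12·40 = 885.6.
13c = 885.6 − 480 = 405.6, so c = 31.2 px.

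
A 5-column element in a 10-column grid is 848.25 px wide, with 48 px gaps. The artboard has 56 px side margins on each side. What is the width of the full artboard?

848.25 − 4·48 = 656.25; ÷5 gives c = 131.25 px.
Artboard = 2·56 + 10·131.25 + 9·48 = 112 + 1312.5 + 432 = 1856.5 px.

1856.5 px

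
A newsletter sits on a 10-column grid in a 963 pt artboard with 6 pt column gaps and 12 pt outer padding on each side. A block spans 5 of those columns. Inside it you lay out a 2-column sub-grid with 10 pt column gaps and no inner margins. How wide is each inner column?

Inside the margins: 963 − 24 = 939 pt.
10 columns + 9 column gaps: 10c + 9·6 = 939.
10c = 939 − 54 = 885, so c = 88.5 pt.
5-column span = 5·88.5 + 4·6 = 466.5 pt.
466.5 − 1·10 = 456.5; ÷2 gives d = 228.25 pt.

228.25 pt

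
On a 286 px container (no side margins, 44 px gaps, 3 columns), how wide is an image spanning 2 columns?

176 px

286 − 2·44 = 198; ÷3 gives c = 66 px.
Span of 2: 2·66 + 1·44 = 132 + 44 = 176 px.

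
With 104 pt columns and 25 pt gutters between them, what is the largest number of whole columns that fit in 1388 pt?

Each extra column adds 104 + 25 = 129 pt.
(1388 + 25) / 129 = 10.95, so 10 columns fit.

10 columns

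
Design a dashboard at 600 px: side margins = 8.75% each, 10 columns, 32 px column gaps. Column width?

Each margin = 8.75% of 600 = 52.5 px; content = 600 − 2·52.5 = 495 px.
495 − 9·32 = 207; ÷10 gives c = 20.7 px.

20.7 px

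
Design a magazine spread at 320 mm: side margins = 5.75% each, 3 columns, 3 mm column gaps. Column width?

320 × (1 − 2·5.75%) = 320 × 88.5% = 283.2 mm for the columns.
Subtracting 2 column gaps of 3 leaves 277.2 for 3 columns, so c = 92.4 mm.

92.4 mm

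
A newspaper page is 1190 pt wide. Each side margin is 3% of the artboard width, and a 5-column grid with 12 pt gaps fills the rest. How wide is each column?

1190 × (1 − 2·3%) = 1190 × 94% = 1118.6 pt for the columns.
Subtracting 4 gaps of 12 leaves 1070.6 for 5 columns, so c = 214.12 pt.

214.12 pt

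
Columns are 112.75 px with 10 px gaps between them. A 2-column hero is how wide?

2-column span = 2·112.75 + 1·10 = 235.5 px.

235.5 px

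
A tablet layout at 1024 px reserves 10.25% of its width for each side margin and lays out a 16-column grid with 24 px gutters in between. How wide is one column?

28.38 px

Each margin = 10.25% of 1024 = 104.96 px; content = 1024 − 2·104.96 = 814.08 px.
16c + 15·24 = 814.08 → 16c = 454.08 → c = 28.38 px.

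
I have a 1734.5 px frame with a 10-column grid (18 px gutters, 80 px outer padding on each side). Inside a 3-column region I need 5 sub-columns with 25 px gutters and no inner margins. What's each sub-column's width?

Subtract both margins: 1734.5 − 2·80 = 1574.5 px.
Subtracting 9 gutters of 18 leaves 1412.5 for 10 columns, so c = 141.25 px.
3-column span = 3·141.25 + 2·18 = 459.75 px.
459.75 − 4·25 = 359.75; ÷5 gives d = 71.95 px.

71.95 px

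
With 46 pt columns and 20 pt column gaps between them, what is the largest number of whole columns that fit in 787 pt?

Each extra column adds 46 + 20 = 66 pt.
(787 + 20) / 66 = 12.23, so 12 columns fit.

12 columns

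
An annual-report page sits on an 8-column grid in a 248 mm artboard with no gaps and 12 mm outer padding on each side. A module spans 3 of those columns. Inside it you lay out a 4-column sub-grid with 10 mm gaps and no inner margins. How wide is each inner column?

13.5 mm

Subtract both margins: 248 − 2·12 = 224 mm.
8c = 224 → c = 28 mm.
With no gaps, 3 columns span 3·28 = 84 mm.
4 columns + 3 gaps: 4d + 3·10 = 84.
4d = 84 − 30 = 54, so d = 13.5 mm.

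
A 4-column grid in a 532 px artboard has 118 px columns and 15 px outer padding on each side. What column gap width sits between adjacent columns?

10 px

Take off 30 px of margins, leaving 502 px.
4 columns take 4·118 = 472 px; remaining 30 splits into 3 column gaps.
g = 30 / 3 = 10 px.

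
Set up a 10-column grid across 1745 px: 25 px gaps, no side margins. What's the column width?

10c + 9·25 = 1745 → 10c = 1520 → c = 152 px.

152 px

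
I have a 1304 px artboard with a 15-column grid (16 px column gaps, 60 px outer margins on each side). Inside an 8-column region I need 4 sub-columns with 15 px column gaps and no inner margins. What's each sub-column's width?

Subtract both margins: 1304 − 2·60 = 1184 px.
15c + 14·16 = 1184 → 15c = 960 → c = 64 px.
8-column span = 8·64 + 7·16 = 624 px.
4 columns + 3 column gaps: 4d + 3·15 = 624.
4d = 624 − 45 = 579, so d = 144.75 px.

144.75 px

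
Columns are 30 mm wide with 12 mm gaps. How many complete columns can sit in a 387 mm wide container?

9 columns

Each extra column adds 30 + 12 = 42 mm.
(387 + 12) / 42 = 9.50, so 9 columns fit.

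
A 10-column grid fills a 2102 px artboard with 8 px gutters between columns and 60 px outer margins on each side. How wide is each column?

191 px

Inside the margins: 2102 − 120 = 1982 px.
10c + 9·8 = 1982 → 10c = 1910 → c = 191 px.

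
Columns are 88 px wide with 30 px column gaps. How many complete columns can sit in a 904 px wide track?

7 columns: 7·88 + 6·30 = 796 px ≤ 904.
8 columns: 914 px > 904. So 7.

7 columns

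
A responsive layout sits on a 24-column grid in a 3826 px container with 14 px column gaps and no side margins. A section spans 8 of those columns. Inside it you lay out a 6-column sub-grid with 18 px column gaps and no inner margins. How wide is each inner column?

24c + 23·14 = 3826 → 24c = 3504 → c = 146 px.
Span of 8: 8·146 + 7·14 = 1168 + 98 = 1266 px.
Subtracting 5 column gaps of 18 leaves 1176 for 6 columns, so d = 196 px.

196 px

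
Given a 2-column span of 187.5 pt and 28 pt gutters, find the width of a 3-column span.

295.25 pt

Subtracting 1 gutter of 28 leaves 159.5 for 2 columns, so c = 79.75 pt.
3-column span = 3·79.75 + 2·28 = 295.25 pt.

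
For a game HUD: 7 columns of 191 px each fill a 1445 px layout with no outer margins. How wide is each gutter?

7·191 + 6g = 1445 → 6g = 108 → g = 18 px.

18 px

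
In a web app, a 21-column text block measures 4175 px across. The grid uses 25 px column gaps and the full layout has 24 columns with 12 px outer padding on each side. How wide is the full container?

21c + 20·25 = 4175 → 21c = 3675 → c = 175 px.
Container = 2·12 + 24·175 + 23·25 = 24 + 4200 + 575 = 4799 px.

4799 px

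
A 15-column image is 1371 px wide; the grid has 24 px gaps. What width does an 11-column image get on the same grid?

999 px

15c + 14·24 = 1371 → 15c = 1035 → c = 69 px.
11-column span = 11·69 + 10·24 = 999 px.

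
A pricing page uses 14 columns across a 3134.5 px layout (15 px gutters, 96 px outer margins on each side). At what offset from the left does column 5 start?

Take off 192 px of margins, leaving 2942.5 px.
14c + 13·15 = 2942.5 → 14c = 2747.5 → c = 196.25 px.
Column 5 starts at margin + 4·(column + gutter) = 96 + 4·211.25 = 941 px.

941 px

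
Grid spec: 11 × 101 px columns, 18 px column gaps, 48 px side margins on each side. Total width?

1387 px

Total width: 2·48 + 11·101 + 10·18 = 1387 px.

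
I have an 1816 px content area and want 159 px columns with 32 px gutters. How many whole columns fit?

9 columns

k columns need k·159 + (k−1)·32 = k·191 − 32.
k·191 − 32 ≤ 1816 → k ≤ 1848 / 191 ≈ 9.68, so k = 9.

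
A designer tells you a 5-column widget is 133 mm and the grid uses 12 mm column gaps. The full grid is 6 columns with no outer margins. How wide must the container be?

133 − 4·12 = 85; ÷5 gives c = 17 mm.
Summing: 102 + 60 = 162 mm.

162 mm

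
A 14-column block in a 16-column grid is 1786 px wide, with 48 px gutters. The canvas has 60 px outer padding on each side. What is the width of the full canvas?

14c + 13·48 = 1786 → 14c = 1162 → c = 83 px.
Total width: 2·60 + 16·83 + 15·48 = 2168 px.

2168 px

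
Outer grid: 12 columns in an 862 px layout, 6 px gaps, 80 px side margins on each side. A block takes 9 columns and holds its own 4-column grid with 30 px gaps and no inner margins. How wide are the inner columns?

108.75 px

Subtract both margins: 862 − 2·80 = 702 px.
12c + 11·6 = 702 → 12c = 636 → c = 53 px.
Span of 9: 9·53 + 8·6 = 477 + 48 = 525 px.
4d + 3·30 = 525 → 4d = 435 → d = 108.75 px.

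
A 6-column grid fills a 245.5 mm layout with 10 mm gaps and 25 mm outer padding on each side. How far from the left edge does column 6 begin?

Content = 245.5 − 2·25 = 195.5 mm.
195.5 − 5·10 = 145.5; ÷6 gives c = 24.25 mm.
Column 6 starts at margin + 5·(column + gutter) = 25 + 5·34.25 = 196.25 mm.

196.25 mm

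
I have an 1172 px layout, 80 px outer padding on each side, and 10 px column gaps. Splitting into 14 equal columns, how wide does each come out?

Content width = 1172 − 2·80 = 1012 px.
Subtracting 13 column gaps of 10 leaves 882 for 14 columns, so c = 63 px.

63 px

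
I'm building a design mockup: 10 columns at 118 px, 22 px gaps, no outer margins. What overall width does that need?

Total width: 10·118 + 9·22 = 1378 px.

1378 px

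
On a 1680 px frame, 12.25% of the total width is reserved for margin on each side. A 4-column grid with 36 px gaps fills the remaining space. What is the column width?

290.1 px

Each margin = 12.25% of 1680 = 205.8 px; content = 1680 − 2·205.8 = 1268.4 px.
4c + 3·36 = 1268.4 → 4c = 1160.4 → c = 290.1 px.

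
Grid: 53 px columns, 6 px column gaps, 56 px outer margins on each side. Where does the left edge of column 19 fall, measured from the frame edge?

1118 px

Each column+gutter stride is 59 px; 18 of them past the 56 px margin is 56 + 1062 = 1118 px.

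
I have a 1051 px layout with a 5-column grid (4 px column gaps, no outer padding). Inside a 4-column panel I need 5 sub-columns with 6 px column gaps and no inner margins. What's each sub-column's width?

1051 − 4·4 = 1035; ÷5 gives c = 207 px.
4 columns plus 3 column gaps: 828 + 12 = 840 px.
5d + 4·6 = 840 → 5d = 816 → d = 163.2 px.

163.2 px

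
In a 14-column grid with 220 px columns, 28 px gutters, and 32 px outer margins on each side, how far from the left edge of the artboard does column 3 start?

Each column+gutter stride is 248 px; 2 of them past the 32 px margin is 32 + 496 = 528 px.

528 px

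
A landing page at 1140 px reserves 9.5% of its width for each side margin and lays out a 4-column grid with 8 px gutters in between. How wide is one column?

224.85 px

1140 × (1 − 2·9.5%) = 1140 × 81% = 923.4 px for the columns.
Subtracting 3 gutters of 8 leaves 899.4 for 4 columns, so c = 224.85 px.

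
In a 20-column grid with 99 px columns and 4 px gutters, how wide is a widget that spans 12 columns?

12-column span = 12·99 + 11·4 = 1232 px.

1232 px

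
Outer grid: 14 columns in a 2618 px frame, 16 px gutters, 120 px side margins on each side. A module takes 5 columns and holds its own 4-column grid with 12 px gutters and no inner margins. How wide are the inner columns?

200.75 px

Subtract both margins: 2618 − 2·120 = 2378 px.
Subtracting 13 gutters of 16 leaves 2170 for 14 columns, so c = 155 px.
5-column span = 5·155 + 4·16 = 839 px.
839 − 3·12 = 803; ÷4 gives d = 200.75 px.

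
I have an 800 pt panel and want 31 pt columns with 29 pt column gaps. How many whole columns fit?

k columns need k·31 + (k−1)·29 = k·60 − 29.
k·60 − 29 ≤ 800 → k ≤ 829 / 60 ≈ 13.82, so k = 13.

13 columns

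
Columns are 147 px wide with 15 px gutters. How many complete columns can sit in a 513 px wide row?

3 columns

Each extra column adds 147 + 15 = 162 px.
(513 + 15) / 162 = 3.26, so 3 columns fit.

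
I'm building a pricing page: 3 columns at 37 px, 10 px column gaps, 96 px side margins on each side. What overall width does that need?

323 px

Container = 2·96 + 3·37 + 2·10 = 192 + 111 + 20 = 323 px.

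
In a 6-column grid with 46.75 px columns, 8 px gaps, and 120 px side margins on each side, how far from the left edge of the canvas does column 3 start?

Each column+gutter stride is 54.75 px; 2 of them past the 120 px margin is 120 + 109.5 = 229.5 px.

229.5 px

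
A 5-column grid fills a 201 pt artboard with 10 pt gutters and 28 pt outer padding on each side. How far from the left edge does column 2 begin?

59 pt

Subtract both margins: 201 − 2·28 = 145 pt.
145 − 4·10 = 105; ÷5 gives c = 21 pt.
Each column+gutter stride is 31 pt; 1 of them past the 28 pt margin is 28 + 31 = 59 pt.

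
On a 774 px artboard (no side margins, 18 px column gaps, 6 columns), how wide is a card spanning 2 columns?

6 columns + 5 column gaps: 6c + 5·18 = 774.
6c = 774 − 90 = 684, so c = 114 px.
Span of 2: 2·114 + 1·18 = 228 + 18 = 246 px.

246 px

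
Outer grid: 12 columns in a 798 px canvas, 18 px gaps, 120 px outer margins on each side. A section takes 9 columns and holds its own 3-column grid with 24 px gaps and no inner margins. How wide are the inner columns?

Inside the margins: 798 − 240 = 558 px.
Subtracting 11 gaps of 18 leaves 360 for 12 columns, so c = 30 px.
Span of 9: 9·30 + 8·18 = 270 + 144 = 414 px.
3d + 2·24 = 414 → 3d = 366 → d = 122 px.

122 px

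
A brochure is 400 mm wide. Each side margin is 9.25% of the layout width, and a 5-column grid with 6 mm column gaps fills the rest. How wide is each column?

60.4 mm

Each margin = 9.25% of 400 = 37 mm; content = 400 − 2·37 = 326 mm.
5c + 4·6 = 326 → 5c = 302 → c = 60.4 mm.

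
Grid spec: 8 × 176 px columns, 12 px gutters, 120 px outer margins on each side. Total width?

1732 px

Container = 2·120 + 8·176 + 7·12 = 240 + 1408 + 84 = 1732 px.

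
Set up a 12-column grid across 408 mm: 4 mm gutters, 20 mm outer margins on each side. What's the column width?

Take off 40 mm of margins, leaving 368 mm.
12 columns + 11 gutters: 12c + 11·4 = 368.
12c = 368 − 44 = 324, so c = 27 mm.

27 mm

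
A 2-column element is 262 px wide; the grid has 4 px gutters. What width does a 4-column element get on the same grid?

262 − 1·4 = 258; ÷2 gives c = 129 px.
Span of 4: 4·129 + 3·4 = 516 + 12 = 528 px.

528 px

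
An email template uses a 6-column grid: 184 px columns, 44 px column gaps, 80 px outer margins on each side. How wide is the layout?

1484 px

Adding margins, columns and gutters: 160 + 1104 + 220 = 1484 px.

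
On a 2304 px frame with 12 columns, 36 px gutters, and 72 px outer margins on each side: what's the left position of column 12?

Content = 2304 − 2·72 = 2160 px.
12 columns + 11 gutters: 12c + 11·36 = 2160.
12c = 2160 − 396 = 1764, so c = 147 px.
Each column+gutter stride is 183 px; 11 of them past the 72 px margin is 72 + 2013 = 2085 px.

2085 px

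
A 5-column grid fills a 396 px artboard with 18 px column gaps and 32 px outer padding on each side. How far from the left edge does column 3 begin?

Content = 396 − 2·32 = 332 px.
Subtracting 4 column gaps of 18 leaves 260 for 5 columns, so c = 52 px.
Column 3 starts at margin + 2·(column + gutter) = 32 + 2·70 = 172 px.

172 px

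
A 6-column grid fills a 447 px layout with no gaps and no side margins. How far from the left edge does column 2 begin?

74.5 px

447 / 6 = 74.5 px per column.
No margin, so column 2 starts at 1·(column + gutter) = 1·74.5 = 74.5 px.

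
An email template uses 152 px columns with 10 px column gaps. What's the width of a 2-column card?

2 columns plus 1 column gap: 304 + 10 = 314 px.

314 px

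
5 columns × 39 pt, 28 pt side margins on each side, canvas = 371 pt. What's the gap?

Subtract both margins: 371 − 2·28 = 315 pt.
Columns use 195 pt, leaving 120 pt across 4 gaps = 30 pt each.

30 pt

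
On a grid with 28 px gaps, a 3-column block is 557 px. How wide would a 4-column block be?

752 px

557 − 2·28 = 501; ÷3 gives c = 167 px.
4-column span = 4·167 + 3·28 = 752 px.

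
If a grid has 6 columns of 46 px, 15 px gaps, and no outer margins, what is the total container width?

Summing: 276 + 75 = 351 px.

351 px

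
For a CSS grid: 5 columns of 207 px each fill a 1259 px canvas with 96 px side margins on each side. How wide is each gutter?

8 px

Inside the margins: 1259 − 192 = 1067 px.
5 columns take 5·207 = 1035 px; remaining 32 splits into 4 gutters.
g = 32 / 4 = 8 px.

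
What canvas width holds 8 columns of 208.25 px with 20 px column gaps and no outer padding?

1806 px

Summing: 1666 + 140 = 1806 px.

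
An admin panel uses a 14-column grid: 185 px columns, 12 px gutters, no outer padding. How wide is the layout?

Layout = 14·185 + 13·12 = 2590 + 156 = 2746 px.

2746 px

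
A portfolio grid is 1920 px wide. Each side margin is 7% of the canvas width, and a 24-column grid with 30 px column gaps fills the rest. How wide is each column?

40.05 px

1920 × (1 − 2·7%) = 1920 × 86% = 1651.2 px for the columns.
1651.2 − 23·30 = 961.2; ÷24 gives c = 40.05 px.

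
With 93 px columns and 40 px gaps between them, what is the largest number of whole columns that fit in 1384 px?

k columns need k·93 + (k−1)·40 = k·133 − 40.
k·133 − 40 ≤ 1384 → k ≤ 1424 / 133 ≈ 10.71, so k = 10.

10 columns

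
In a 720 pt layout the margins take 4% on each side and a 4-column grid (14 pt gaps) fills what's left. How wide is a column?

Each margin = 4% of 720 = 28.8 pt; content = 720 − 2·28.8 = 662.4 pt.
4c + 3·14 = 662.4 → 4c = 620.4 → c = 155.1 pt.

155.1 pt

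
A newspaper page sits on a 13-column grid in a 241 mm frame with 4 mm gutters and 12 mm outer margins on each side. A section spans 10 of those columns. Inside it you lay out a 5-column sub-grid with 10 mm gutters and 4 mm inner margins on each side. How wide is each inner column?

23.6 mm

Outer content = 241 − 2·12 = 217 mm.
217 − 12·4 = 169; ÷13 gives c = 13 mm.
10-column span = 10·13 + 9·4 = 166 mm.
Inner content = 166 − 2·4 = 158 mm.
5 columns + 4 gutters: 5d + 4·10 = 158.
5d = 158 − 40 = 118, so d = 23.6 mm.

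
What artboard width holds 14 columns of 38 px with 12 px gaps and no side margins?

688 px

Total width: 14·38 + 13·12 = 688 px.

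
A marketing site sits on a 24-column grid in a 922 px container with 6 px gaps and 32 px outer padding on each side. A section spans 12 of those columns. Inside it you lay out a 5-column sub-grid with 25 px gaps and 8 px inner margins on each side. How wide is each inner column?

62 px

Take off 64 px of margins, leaving 858 px.
Subtracting 23 gaps of 6 leaves 720 for 24 columns, so c = 30 px.
12 columns plus 11 gaps: 360 + 66 = 426 px.
Inner content = 426 − 2·8 = 410 px.
5 columns + 4 gaps: 5d + 4·25 = 410.
5d = 410 − 100 = 310, so d = 62 px.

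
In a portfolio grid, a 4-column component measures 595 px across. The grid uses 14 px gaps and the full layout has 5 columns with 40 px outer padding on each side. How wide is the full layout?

4c + 3·14 = 595 → 4c = 553 → c = 138.25 px.
Layout = 2·40 + 5·138.25 + 4·14 = 80 + 691.25 + 56 = 827.25 px.

827.25 px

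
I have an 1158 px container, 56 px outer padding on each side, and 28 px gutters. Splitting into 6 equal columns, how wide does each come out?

Subtract both margins: 1158 − 2·56 = 1046 px.
6 columns + 5 gutters: 6c + 5·28 = 1046.
6c = 1046 − 140 = 906, so c = 151 px.

151 px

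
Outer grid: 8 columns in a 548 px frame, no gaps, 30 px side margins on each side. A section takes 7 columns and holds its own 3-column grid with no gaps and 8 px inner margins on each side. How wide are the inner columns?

Outer content = 548 − 2·30 = 488 px.
With no gaps, each column is 488/8 = 61 px.
7-column span = 7·61 = 427 px.
Inner content = 427 − 2·8 = 411 px.
3d = 411 → d = 137 px.

137 px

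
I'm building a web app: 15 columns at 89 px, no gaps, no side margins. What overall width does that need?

Summing: 1335 = 1335 px.

1335 px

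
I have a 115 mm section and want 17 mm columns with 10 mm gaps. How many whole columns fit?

4 columns

k columns need k·17 + (k−1)·10 = k·27 − 10.
k·27 − 10 ≤ 115 → k ≤ 125 / 27 ≈ 4.63, so k = 4.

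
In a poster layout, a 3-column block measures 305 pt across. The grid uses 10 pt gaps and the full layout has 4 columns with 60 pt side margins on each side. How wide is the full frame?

3 columns + 2 gaps: 3c + 2·10 = 305.
3c = 305 − 20 = 285, so c = 95 pt.
Frame = 2·60 + 4·95 + 3·10 = 120 + 380 + 30 = 530 pt.

530 pt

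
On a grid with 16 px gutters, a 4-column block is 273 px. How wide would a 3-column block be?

273 − 3·16 = 225; ÷4 gives c = 56.25 px.
3 columns plus 2 gutters: 168.75 + 32 = 200.75 px.

200.75 px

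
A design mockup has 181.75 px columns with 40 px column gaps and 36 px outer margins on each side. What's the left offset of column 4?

701.25 px

Before column 4: the margin + 3 columns + 3 column gaps.
Offset = 36 + 3·(181.75 + 40) = 36 + 665.25 = 701.25 px.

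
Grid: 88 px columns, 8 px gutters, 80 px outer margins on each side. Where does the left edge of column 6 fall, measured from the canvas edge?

560 px

Before column 6: the margin + 5 columns + 5 gutters.
Offset = 80 + 5·(88 + 8) = 80 + 480 = 560 px.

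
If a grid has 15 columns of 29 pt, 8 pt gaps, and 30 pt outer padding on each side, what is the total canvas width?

607 pt

Total width: 2·30 + 15·29 + 14·8 = 607 pt.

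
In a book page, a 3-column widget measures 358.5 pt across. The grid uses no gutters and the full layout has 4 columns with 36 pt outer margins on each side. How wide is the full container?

550 pt

With no gutters, each column is 358.5/3 = 119.5 pt.
Summing: 72 + 478 = 550 pt.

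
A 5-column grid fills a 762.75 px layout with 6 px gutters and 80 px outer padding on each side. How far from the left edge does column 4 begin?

445.25 px

Subtract both margins: 762.75 − 2·80 = 602.75 px.
Subtracting 4 gutters of 6 leaves 578.75 for 5 columns, so c = 115.75 px.
Before column 4: the margin + 3 columns + 3 gutters.
Offset = 80 + 3·(115.75 + 6) = 80 + 365.25 = 445.25 px.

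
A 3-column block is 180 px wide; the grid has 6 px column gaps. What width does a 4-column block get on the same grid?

3c + 2·6 = 180 → 3c = 168 → c = 56 px.
4 columns plus 3 column gaps: 224 + 18 = 242 px.

242 px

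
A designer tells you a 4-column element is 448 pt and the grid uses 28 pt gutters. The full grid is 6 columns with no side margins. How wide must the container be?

686 pt

Subtracting 3 gutters of 28 leaves 364 for 4 columns, so c = 91 pt.
Summing: 546 + 140 = 686 pt.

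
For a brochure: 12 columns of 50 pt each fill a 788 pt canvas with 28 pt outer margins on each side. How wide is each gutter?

12 pt

Inside the margins: 788 − 56 = 732 pt.
Columns use 600 pt, leaving 132 pt across 11 gutters = 12 pt each.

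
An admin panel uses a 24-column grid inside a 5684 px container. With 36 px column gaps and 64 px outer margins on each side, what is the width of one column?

197 px

Subtract both margins: 5684 − 2·64 = 5556 px.
5556 − 23·36 = 4728; ÷24 gives c = 197 px.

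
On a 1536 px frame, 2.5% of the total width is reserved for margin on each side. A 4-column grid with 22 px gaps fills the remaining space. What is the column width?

1536 × (1 − 2·2.5%) = 1536 × 95% = 1459.2 px for the columns.
4 columns + 3 gaps: 4c + 3·22 = 1459.2.
4c = 1459.2 − 66 = 1393.2, so c = 348.3 px.

348.3 px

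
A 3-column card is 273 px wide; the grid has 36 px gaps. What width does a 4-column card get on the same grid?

376 px

Subtracting 2 gaps of 36 leaves 201 for 3 columns, so c = 67 px.
Span of 4: 4·67 + 3·36 = 268 + 108 = 376 px.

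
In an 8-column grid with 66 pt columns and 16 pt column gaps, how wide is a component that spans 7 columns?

7-column span = 7·66 + 6·16 = 558 pt.

558 pt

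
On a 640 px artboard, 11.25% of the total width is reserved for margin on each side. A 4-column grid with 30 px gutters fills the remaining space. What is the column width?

Each margin = 11.25% of 640 = 72 px; content = 640 − 2·72 = 496 px.
4c + 3·30 = 496 → 4c = 406 → c = 101.5 px.

101.5 px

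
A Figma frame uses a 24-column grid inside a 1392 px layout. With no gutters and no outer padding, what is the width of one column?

1392 / 24 = 58 px per column.

58 px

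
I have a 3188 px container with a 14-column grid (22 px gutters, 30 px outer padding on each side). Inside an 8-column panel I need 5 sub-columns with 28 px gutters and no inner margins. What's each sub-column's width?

Outer content = 3188 − 2·30 = 3128 px.
14c + 13·22 = 3128 → 14c = 2842 → c = 203 px.
8-column span = 8·203 + 7·22 = 1778 px.
Subtracting 4 gutters of 28 leaves 1666 for 5 columns, so d = 333.2 px.

333.2 px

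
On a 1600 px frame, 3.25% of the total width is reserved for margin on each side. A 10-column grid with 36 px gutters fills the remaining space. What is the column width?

Each margin = 3.25% of 1600 = 52 px; content = 1600 − 2·52 = 1496 px.
1496 − 9·36 = 1172; ÷10 gives c = 117.2 px.

117.2 px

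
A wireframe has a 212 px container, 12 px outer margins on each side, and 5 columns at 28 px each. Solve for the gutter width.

12 px

Subtract both margins: 212 − 2·12 = 188 px.
5·28 + 4g = 188 → 4g = 48 → g = 12 px.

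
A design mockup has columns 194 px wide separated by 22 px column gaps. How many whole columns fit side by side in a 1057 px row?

4 columns: 4·194 + 3·22 = 842 px ≤ 1057.
5 columns: 1058 px > 1057. So 4.

4 columns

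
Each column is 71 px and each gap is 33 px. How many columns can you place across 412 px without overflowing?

4 columns

k columns need k·71 + (k−1)·33 = k·104 − 33.
k·104 − 33 ≤ 412 → k ≤ 445 / 104 ≈ 4.28, so k = 4.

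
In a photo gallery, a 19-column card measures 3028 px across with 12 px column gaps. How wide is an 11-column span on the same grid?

3028 − 18·12 = 2812; ÷19 gives c = 148 px.
Span of 11: 11·148 + 10·12 = 1628 + 120 = 1748 px.

1748 px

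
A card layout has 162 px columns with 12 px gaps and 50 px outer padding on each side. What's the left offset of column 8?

Each column+gutter stride is 174 px; 7 of them past the 50 px margin is 50 + 1218 = 1268 px.

1268 px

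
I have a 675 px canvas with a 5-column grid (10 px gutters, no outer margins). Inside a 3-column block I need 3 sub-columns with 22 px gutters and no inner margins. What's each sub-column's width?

Subtracting 4 gutters of 10 leaves 635 for 5 columns, so c = 127 px.
3 columns plus 2 gutters: 381 + 20 = 401 px.
3 columns + 2 gutters: 3d + 2·22 = 401.
3d = 401 − 44 = 357, so d = 119 px.

119 px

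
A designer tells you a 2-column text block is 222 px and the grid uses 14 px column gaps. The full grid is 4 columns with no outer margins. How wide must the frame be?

458 px

Subtracting 1 column gap of 14 leaves 208 for 2 columns, so c = 104 px.
Total width: 4·104 + 3·14 = 458 px.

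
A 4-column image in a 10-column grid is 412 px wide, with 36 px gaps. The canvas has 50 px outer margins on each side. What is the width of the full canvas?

1184 px

4 columns + 3 gaps: 4c + 3·36 = 412.
4c = 412 − 108 = 304, so c = 76 px.
Adding margins, columns and gutters: 100 + 760 + 324 = 1184 px.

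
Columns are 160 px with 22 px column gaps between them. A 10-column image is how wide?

10-column span = 10·160 + 9·22 = 1798 px.

1798 px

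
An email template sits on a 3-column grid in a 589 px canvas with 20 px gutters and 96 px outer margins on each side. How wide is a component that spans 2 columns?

258 px

Subtract both margins: 589 − 2·96 = 397 px.
3 columns + 2 gutters: 3c + 2·20 = 397.
3c = 397 − 40 = 357, so c = 119 px.
2 columns plus 1 gutter: 238 + 20 = 258 px.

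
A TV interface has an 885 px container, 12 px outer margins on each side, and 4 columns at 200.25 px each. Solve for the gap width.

20 px

Content width = 885 − 2·12 = 861 px.
4·200.25 + 3g = 861 → 3g = 60 → g = 20 px.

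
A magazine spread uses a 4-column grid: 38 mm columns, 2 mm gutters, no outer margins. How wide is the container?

158 mm

Summing: 152 + 6 = 158 mm.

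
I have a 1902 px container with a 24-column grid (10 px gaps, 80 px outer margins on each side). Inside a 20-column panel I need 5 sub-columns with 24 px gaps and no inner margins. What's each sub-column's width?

270.8 px

Take off 160 px of margins, leaving 1742 px.
1742 − 23·10 = 1512; ÷24 gives c = 63 px.
20 columns plus 19 gaps: 1260 + 190 = 1450 px.
5d + 4·24 = 1450 → 5d = 1354 → d = 270.8 px.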